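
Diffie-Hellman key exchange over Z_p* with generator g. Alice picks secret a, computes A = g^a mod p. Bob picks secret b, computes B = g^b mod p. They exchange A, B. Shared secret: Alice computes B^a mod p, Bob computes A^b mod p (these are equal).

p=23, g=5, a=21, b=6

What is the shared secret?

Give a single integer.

A = 5^21 mod 23  (bits of 21 = 10101)
  bit 0 = 1: r = r^2 * 5 mod 23 = 1^2 * 5 = 1*5 = 5
  bit 1 = 0: r = r^2 mod 23 = 5^2 = 2
  bit 2 = 1: r = r^2 * 5 mod 23 = 2^2 * 5 = 4*5 = 20
  bit 3 = 0: r = r^2 mod 23 = 20^2 = 9
  bit 4 = 1: r = r^2 * 5 mod 23 = 9^2 * 5 = 12*5 = 14
  -> A = 14
B = 5^6 mod 23  (bits of 6 = 110)
  bit 0 = 1: r = r^2 * 5 mod 23 = 1^2 * 5 = 1*5 = 5
  bit 1 = 1: r = r^2 * 5 mod 23 = 5^2 * 5 = 2*5 = 10
  bit 2 = 0: r = r^2 mod 23 = 10^2 = 8
  -> B = 8
s = B^a = 8^21 mod 23  (bits of 21 = 10101)
  bit 0 = 1: r = r^2 * 8 mod 23 = 1^2 * 8 = 1*8 = 8
  bit 1 = 0: r = r^2 mod 23 = 8^2 = 18
  bit 2 = 1: r = r^2 * 8 mod 23 = 18^2 * 8 = 2*8 = 16
  bit 3 = 0: r = r^2 mod 23 = 16^2 = 3
  bit 4 = 1: r = r^2 * 8 mod 23 = 3^2 * 8 = 9*8 = 3
  -> s = B^a = 3

Answer: 3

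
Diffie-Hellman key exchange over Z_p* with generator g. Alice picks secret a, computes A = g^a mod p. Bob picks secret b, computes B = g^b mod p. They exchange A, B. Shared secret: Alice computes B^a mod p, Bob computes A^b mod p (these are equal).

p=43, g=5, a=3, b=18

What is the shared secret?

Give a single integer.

A = 5^3 mod 43  (bits of 3 = 11)
  bit 0 = 1: r = r^2 * 5 mod 43 = 1^2 * 5 = 1*5 = 5
  bit 1 = 1: r = r^2 * 5 mod 43 = 5^2 * 5 = 25*5 = 39
  -> A = 39
B = 5^18 mod 43  (bits of 18 = 10010)
  bit 0 = 1: r = r^2 * 5 mod 43 = 1^2 * 5 = 1*5 = 5
  bit 1 = 0: r = r^2 mod 43 = 5^2 = 25
  bit 2 = 0: r = r^2 mod 43 = 25^2 = 23
  bit 3 = 1: r = r^2 * 5 mod 43 = 23^2 * 5 = 13*5 = 22
  bit 4 = 0: r = r^2 mod 43 = 22^2 = 11
  -> B = 11
s = B^a = 11^3 mod 43  (bits of 3 = 11)
  bit 0 = 1: r = r^2 * 11 mod 43 = 1^2 * 11 = 1*11 = 11
  bit 1 = 1: r = r^2 * 11 mod 43 = 11^2 * 11 = 35*11 = 41
  -> s = B^a = 41

Answer: 41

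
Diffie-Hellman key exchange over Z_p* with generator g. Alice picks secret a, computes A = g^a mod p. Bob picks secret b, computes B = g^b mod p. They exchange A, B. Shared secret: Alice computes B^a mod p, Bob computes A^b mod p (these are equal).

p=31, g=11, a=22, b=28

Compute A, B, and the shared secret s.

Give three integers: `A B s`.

Answer: 18 10 20

Derivation:
A = 11^22 mod 31  (bits of 22 = 10110)
  bit 0 = 1: r = r^2 * 11 mod 31 = 1^2 * 11 = 1*11 = 11
  bit 1 = 0: r = r^2 mod 31 = 11^2 = 28
  bit 2 = 1: r = r^2 * 11 mod 31 = 28^2 * 11 = 9*11 = 6
  bit 3 = 1: r = r^2 * 11 mod 31 = 6^2 * 11 = 5*11 = 24
  bit 4 = 0: r = r^2 mod 31 = 24^2 = 18
  -> A = 18
B = 11^28 mod 31  (bits of 28 = 11100)
  bit 0 = 1: r = r^2 * 11 mod 31 = 1^2 * 11 = 1*11 = 11
  bit 1 = 1: r = r^2 * 11 mod 31 = 11^2 * 11 = 28*11 = 29
  bit 2 = 1: r = r^2 * 11 mod 31 = 29^2 * 11 = 4*11 = 13
  bit 3 = 0: r = r^2 mod 31 = 13^2 = 14
  bit 4 = 0: r = r^2 mod 31 = 14^2 = 10
  -> B = 10
s = B^a = 10^22 mod 31  (bits of 22 = 10110)
  bit 0 = 1: r = r^2 * 10 mod 31 = 1^2 * 10 = 1*10 = 10
  bit 1 = 0: r = r^2 mod 31 = 10^2 = 7
  bit 2 = 1: r = r^2 * 10 mod 31 = 7^2 * 10 = 18*10 = 25
  bit 3 = 1: r = r^2 * 10 mod 31 = 25^2 * 10 = 5*10 = 19
  bit 4 = 0: r = r^2 mod 31 = 19^2 = 20
  -> s = B^a = 20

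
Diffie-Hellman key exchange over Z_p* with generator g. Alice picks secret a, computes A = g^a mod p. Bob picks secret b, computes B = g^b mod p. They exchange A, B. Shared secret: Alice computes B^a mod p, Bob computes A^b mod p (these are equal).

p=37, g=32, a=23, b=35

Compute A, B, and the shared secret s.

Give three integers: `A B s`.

Answer: 17 22 24

Derivation:
A = 32^23 mod 37  (bits of 23 = 10111)
  bit 0 = 1: r = r^2 * 32 mod 37 = 1^2 * 32 = 1*32 = 32
  bit 1 = 0: r = r^2 mod 37 = 32^2 = 25
  bit 2 = 1: r = r^2 * 32 mod 37 = 25^2 * 32 = 33*32 = 20
  bit 3 = 1: r = r^2 * 32 mod 37 = 20^2 * 32 = 30*32 = 35
  bit 4 = 1: r = r^2 * 32 mod 37 = 35^2 * 32 = 4*32 = 17
  -> A = 17
B = 32^35 mod 37  (bits of 35 = 100011)
  bit 0 = 1: r = r^2 * 32 mod 37 = 1^2 * 32 = 1*32 = 32
  bit 1 = 0: r = r^2 mod 37 = 32^2 = 25
  bit 2 = 0: r = r^2 mod 37 = 25^2 = 33
  bit 3 = 0: r = r^2 mod 37 = 33^2 = 16
  bit 4 = 1: r = r^2 * 32 mod 37 = 16^2 * 32 = 34*32 = 15
  bit 5 = 1: r = r^2 * 32 mod 37 = 15^2 * 32 = 3*32 = 22
  -> B = 22
s = B^a = 22^23 mod 37  (bits of 23 = 10111)
  bit 0 = 1: r = r^2 * 22 mod 37 = 1^2 * 22 = 1*22 = 22
  bit 1 = 0: r = r^2 mod 37 = 22^2 = 3
  bit 2 = 1: r = r^2 * 22 mod 37 = 3^2 * 22 = 9*22 = 13
  bit 3 = 1: r = r^2 * 22 mod 37 = 13^2 * 22 = 21*22 = 18
  bit 4 = 1: r = r^2 * 22 mod 37 = 18^2 * 22 = 28*22 = 24
  -> s = B^a = 24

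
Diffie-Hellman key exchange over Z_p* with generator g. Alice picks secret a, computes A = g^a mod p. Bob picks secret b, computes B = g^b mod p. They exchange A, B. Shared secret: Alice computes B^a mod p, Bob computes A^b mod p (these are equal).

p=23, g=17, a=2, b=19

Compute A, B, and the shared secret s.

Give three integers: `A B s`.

A = 17^2 mod 23  (bits of 2 = 10)
  bit 0 = 1: r = r^2 * 17 mod 23 = 1^2 * 17 = 1*17 = 17
  bit 1 = 0: r = r^2 mod 23 = 17^2 = 13
  -> A = 13
B = 17^19 mod 23  (bits of 19 = 10011)
  bit 0 = 1: r = r^2 * 17 mod 23 = 1^2 * 17 = 1*17 = 17
  bit 1 = 0: r = r^2 mod 23 = 17^2 = 13
  bit 2 = 0: r = r^2 mod 23 = 13^2 = 8
  bit 3 = 1: r = r^2 * 17 mod 23 = 8^2 * 17 = 18*17 = 7
  bit 4 = 1: r = r^2 * 17 mod 23 = 7^2 * 17 = 3*17 = 5
  -> B = 5
s = B^a = 5^2 mod 23  (bits of 2 = 10)
  bit 0 = 1: r = r^2 * 5 mod 23 = 1^2 * 5 = 1*5 = 5
  bit 1 = 0: r = r^2 mod 23 = 5^2 = 2
  -> s = B^a = 2

Answer: 13 5 2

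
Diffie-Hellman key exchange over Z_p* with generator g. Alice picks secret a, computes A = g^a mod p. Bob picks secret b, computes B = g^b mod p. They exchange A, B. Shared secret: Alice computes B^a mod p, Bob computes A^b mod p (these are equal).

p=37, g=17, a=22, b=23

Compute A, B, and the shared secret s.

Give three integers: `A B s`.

A = 17^22 mod 37  (bits of 22 = 10110)
  bit 0 = 1: r = r^2 * 17 mod 37 = 1^2 * 17 = 1*17 = 17
  bit 1 = 0: r = r^2 mod 37 = 17^2 = 30
  bit 2 = 1: r = r^2 * 17 mod 37 = 30^2 * 17 = 12*17 = 19
  bit 3 = 1: r = r^2 * 17 mod 37 = 19^2 * 17 = 28*17 = 32
  bit 4 = 0: r = r^2 mod 37 = 32^2 = 25
  -> A = 25
B = 17^23 mod 37  (bits of 23 = 10111)
  bit 0 = 1: r = r^2 * 17 mod 37 = 1^2 * 17 = 1*17 = 17
  bit 1 = 0: r = r^2 mod 37 = 17^2 = 30
  bit 2 = 1: r = r^2 * 17 mod 37 = 30^2 * 17 = 12*17 = 19
  bit 3 = 1: r = r^2 * 17 mod 37 = 19^2 * 17 = 28*17 = 32
  bit 4 = 1: r = r^2 * 17 mod 37 = 32^2 * 17 = 25*17 = 18
  -> B = 18
s = B^a = 18^22 mod 37  (bits of 22 = 10110)
  bit 0 = 1: r = r^2 * 18 mod 37 = 1^2 * 18 = 1*18 = 18
  bit 1 = 0: r = r^2 mod 37 = 18^2 = 28
  bit 2 = 1: r = r^2 * 18 mod 37 = 28^2 * 18 = 7*18 = 15
  bit 3 = 1: r = r^2 * 18 mod 37 = 15^2 * 18 = 3*18 = 17
  bit 4 = 0: r = r^2 mod 37 = 17^2 = 30
  -> s = B^a = 30

Answer: 25 18 30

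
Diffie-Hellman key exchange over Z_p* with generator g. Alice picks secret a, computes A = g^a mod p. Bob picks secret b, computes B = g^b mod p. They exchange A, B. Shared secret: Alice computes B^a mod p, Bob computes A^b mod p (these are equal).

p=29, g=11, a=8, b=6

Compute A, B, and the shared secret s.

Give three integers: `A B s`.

A = 11^8 mod 29  (bits of 8 = 1000)
  bit 0 = 1: r = r^2 * 11 mod 29 = 1^2 * 11 = 1*11 = 11
  bit 1 = 0: r = r^2 mod 29 = 11^2 = 5
  bit 2 = 0: r = r^2 mod 29 = 5^2 = 25
  bit 3 = 0: r = r^2 mod 29 = 25^2 = 16
  -> A = 16
B = 11^6 mod 29  (bits of 6 = 110)
  bit 0 = 1: r = r^2 * 11 mod 29 = 1^2 * 11 = 1*11 = 11
  bit 1 = 1: r = r^2 * 11 mod 29 = 11^2 * 11 = 5*11 = 26
  bit 2 = 0: r = r^2 mod 29 = 26^2 = 9
  -> B = 9
s = B^a = 9^8 mod 29  (bits of 8 = 1000)
  bit 0 = 1: r = r^2 * 9 mod 29 = 1^2 * 9 = 1*9 = 9
  bit 1 = 0: r = r^2 mod 29 = 9^2 = 23
  bit 2 = 0: r = r^2 mod 29 = 23^2 = 7
  bit 3 = 0: r = r^2 mod 29 = 7^2 = 20
  -> s = B^a = 20

Answer: 16 9 20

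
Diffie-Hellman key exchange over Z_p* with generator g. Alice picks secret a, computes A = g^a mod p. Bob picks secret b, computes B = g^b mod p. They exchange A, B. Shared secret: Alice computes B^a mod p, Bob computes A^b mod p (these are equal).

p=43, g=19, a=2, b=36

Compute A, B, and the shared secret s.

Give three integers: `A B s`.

A = 19^2 mod 43  (bits of 2 = 10)
  bit 0 = 1: r = r^2 * 19 mod 43 = 1^2 * 19 = 1*19 = 19
  bit 1 = 0: r = r^2 mod 43 = 19^2 = 17
  -> A = 17
B = 19^36 mod 43  (bits of 36 = 100100)
  bit 0 = 1: r = r^2 * 19 mod 43 = 1^2 * 19 = 1*19 = 19
  bit 1 = 0: r = r^2 mod 43 = 19^2 = 17
  bit 2 = 0: r = r^2 mod 43 = 17^2 = 31
  bit 3 = 1: r = r^2 * 19 mod 43 = 31^2 * 19 = 15*19 = 27
  bit 4 = 0: r = r^2 mod 43 = 27^2 = 41
  bit 5 = 0: r = r^2 mod 43 = 41^2 = 4
  -> B = 4
s = B^a = 4^2 mod 43  (bits of 2 = 10)
  bit 0 = 1: r = r^2 * 4 mod 43 = 1^2 * 4 = 1*4 = 4
  bit 1 = 0: r = r^2 mod 43 = 4^2 = 16
  -> s = B^a = 16

Answer: 17 4 16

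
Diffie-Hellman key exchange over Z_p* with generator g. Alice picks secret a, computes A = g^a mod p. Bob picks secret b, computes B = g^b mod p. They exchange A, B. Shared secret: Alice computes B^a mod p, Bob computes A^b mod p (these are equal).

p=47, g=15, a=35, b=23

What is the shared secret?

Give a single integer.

Answer: 46

Derivation:
A = 15^35 mod 47  (bits of 35 = 100011)
  bit 0 = 1: r = r^2 * 15 mod 47 = 1^2 * 15 = 1*15 = 15
  bit 1 = 0: r = r^2 mod 47 = 15^2 = 37
  bit 2 = 0: r = r^2 mod 47 = 37^2 = 6
  bit 3 = 0: r = r^2 mod 47 = 6^2 = 36
  bit 4 = 1: r = r^2 * 15 mod 47 = 36^2 * 15 = 27*15 = 29
  bit 5 = 1: r = r^2 * 15 mod 47 = 29^2 * 15 = 42*15 = 19
  -> A = 19
B = 15^23 mod 47  (bits of 23 = 10111)
  bit 0 = 1: r = r^2 * 15 mod 47 = 1^2 * 15 = 1*15 = 15
  bit 1 = 0: r = r^2 mod 47 = 15^2 = 37
  bit 2 = 1: r = r^2 * 15 mod 47 = 37^2 * 15 = 6*15 = 43
  bit 3 = 1: r = r^2 * 15 mod 47 = 43^2 * 15 = 16*15 = 5
  bit 4 = 1: r = r^2 * 15 mod 47 = 5^2 * 15 = 25*15 = 46
  -> B = 46
s = B^a = 46^35 mod 47  (bits of 35 = 100011)
  bit 0 = 1: r = r^2 * 46 mod 47 = 1^2 * 46 = 1*46 = 46
  bit 1 = 0: r = r^2 mod 47 = 46^2 = 1
  bit 2 = 0: r = r^2 mod 47 = 1^2 = 1
  bit 3 = 0: r = r^2 mod 47 = 1^2 = 1
  bit 4 = 1: r = r^2 * 46 mod 47 = 1^2 * 46 = 1*46 = 46
  bit 5 = 1: r = r^2 * 46 mod 47 = 46^2 * 46 = 1*46 = 46
  -> s = B^a = 46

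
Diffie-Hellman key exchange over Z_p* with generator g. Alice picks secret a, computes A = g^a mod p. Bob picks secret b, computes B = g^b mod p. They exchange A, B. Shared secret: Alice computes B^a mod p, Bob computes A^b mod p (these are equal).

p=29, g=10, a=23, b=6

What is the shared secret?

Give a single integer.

A = 10^23 mod 29  (bits of 23 = 10111)
  bit 0 = 1: r = r^2 * 10 mod 29 = 1^2 * 10 = 1*10 = 10
  bit 1 = 0: r = r^2 mod 29 = 10^2 = 13
  bit 2 = 1: r = r^2 * 10 mod 29 = 13^2 * 10 = 24*10 = 8
  bit 3 = 1: r = r^2 * 10 mod 29 = 8^2 * 10 = 6*10 = 2
  bit 4 = 1: r = r^2 * 10 mod 29 = 2^2 * 10 = 4*10 = 11
  -> A = 11
B = 10^6 mod 29  (bits of 6 = 110)
  bit 0 = 1: r = r^2 * 10 mod 29 = 1^2 * 10 = 1*10 = 10
  bit 1 = 1: r = r^2 * 10 mod 29 = 10^2 * 10 = 13*10 = 14
  bit 2 = 0: r = r^2 mod 29 = 14^2 = 22
  -> B = 22
s = B^a = 22^23 mod 29  (bits of 23 = 10111)
  bit 0 = 1: r = r^2 * 22 mod 29 = 1^2 * 22 = 1*22 = 22
  bit 1 = 0: r = r^2 mod 29 = 22^2 = 20
  bit 2 = 1: r = r^2 * 22 mod 29 = 20^2 * 22 = 23*22 = 13
  bit 3 = 1: r = r^2 * 22 mod 29 = 13^2 * 22 = 24*22 = 6
  bit 4 = 1: r = r^2 * 22 mod 29 = 6^2 * 22 = 7*22 = 9
  -> s = B^a = 9

Answer: 9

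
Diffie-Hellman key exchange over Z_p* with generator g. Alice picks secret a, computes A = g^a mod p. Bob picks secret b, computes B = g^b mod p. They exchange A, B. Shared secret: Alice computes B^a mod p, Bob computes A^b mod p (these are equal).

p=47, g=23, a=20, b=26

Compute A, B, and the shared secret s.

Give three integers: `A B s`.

A = 23^20 mod 47  (bits of 20 = 10100)
  bit 0 = 1: r = r^2 * 23 mod 47 = 1^2 * 23 = 1*23 = 23
  bit 1 = 0: r = r^2 mod 47 = 23^2 = 12
  bit 2 = 1: r = r^2 * 23 mod 47 = 12^2 * 23 = 3*23 = 22
  bit 3 = 0: r = r^2 mod 47 = 22^2 = 14
  bit 4 = 0: r = r^2 mod 47 = 14^2 = 8
  -> A = 8
B = 23^26 mod 47  (bits of 26 = 11010)
  bit 0 = 1: r = r^2 * 23 mod 47 = 1^2 * 23 = 1*23 = 23
  bit 1 = 1: r = r^2 * 23 mod 47 = 23^2 * 23 = 12*23 = 41
  bit 2 = 0: r = r^2 mod 47 = 41^2 = 36
  bit 3 = 1: r = r^2 * 23 mod 47 = 36^2 * 23 = 27*23 = 10
  bit 4 = 0: r = r^2 mod 47 = 10^2 = 6
  -> B = 6
s = B^a = 6^20 mod 47  (bits of 20 = 10100)
  bit 0 = 1: r = r^2 * 6 mod 47 = 1^2 * 6 = 1*6 = 6
  bit 1 = 0: r = r^2 mod 47 = 6^2 = 36
  bit 2 = 1: r = r^2 * 6 mod 47 = 36^2 * 6 = 27*6 = 21
  bit 3 = 0: r = r^2 mod 47 = 21^2 = 18
  bit 4 = 0: r = r^2 mod 47 = 18^2 = 42
  -> s = B^a = 42

Answer: 8 6 42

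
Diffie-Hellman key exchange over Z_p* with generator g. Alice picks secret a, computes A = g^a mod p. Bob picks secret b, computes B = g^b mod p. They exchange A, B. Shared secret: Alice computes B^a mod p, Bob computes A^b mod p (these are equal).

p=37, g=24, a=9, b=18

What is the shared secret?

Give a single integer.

Answer: 36

Derivation:
A = 24^9 mod 37  (bits of 9 = 1001)
  bit 0 = 1: r = r^2 * 24 mod 37 = 1^2 * 24 = 1*24 = 24
  bit 1 = 0: r = r^2 mod 37 = 24^2 = 21
  bit 2 = 0: r = r^2 mod 37 = 21^2 = 34
  bit 3 = 1: r = r^2 * 24 mod 37 = 34^2 * 24 = 9*24 = 31
  -> A = 31
B = 24^18 mod 37  (bits of 18 = 10010)
  bit 0 = 1: r = r^2 * 24 mod 37 = 1^2 * 24 = 1*24 = 24
  bit 1 = 0: r = r^2 mod 37 = 24^2 = 21
  bit 2 = 0: r = r^2 mod 37 = 21^2 = 34
  bit 3 = 1: r = r^2 * 24 mod 37 = 34^2 * 24 = 9*24 = 31
  bit 4 = 0: r = r^2 mod 37 = 31^2 = 36
  -> B = 36
s = B^a = 36^9 mod 37  (bits of 9 = 1001)
  bit 0 = 1: r = r^2 * 36 mod 37 = 1^2 * 36 = 1*36 = 36
  bit 1 = 0: r = r^2 mod 37 = 36^2 = 1
  bit 2 = 0: r = r^2 mod 37 = 1^2 = 1
  bit 3 = 1: r = r^2 * 36 mod 37 = 1^2 * 36 = 1*36 = 36
  -> s = B^a = 36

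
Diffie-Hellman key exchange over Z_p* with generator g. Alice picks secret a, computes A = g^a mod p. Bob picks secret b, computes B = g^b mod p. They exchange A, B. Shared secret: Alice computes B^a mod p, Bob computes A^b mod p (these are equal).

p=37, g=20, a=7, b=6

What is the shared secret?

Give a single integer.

A = 20^7 mod 37  (bits of 7 = 111)
  bit 0 = 1: r = r^2 * 20 mod 37 = 1^2 * 20 = 1*20 = 20
  bit 1 = 1: r = r^2 * 20 mod 37 = 20^2 * 20 = 30*20 = 8
  bit 2 = 1: r = r^2 * 20 mod 37 = 8^2 * 20 = 27*20 = 22
  -> A = 22
B = 20^6 mod 37  (bits of 6 = 110)
  bit 0 = 1: r = r^2 * 20 mod 37 = 1^2 * 20 = 1*20 = 20
  bit 1 = 1: r = r^2 * 20 mod 37 = 20^2 * 20 = 30*20 = 8
  bit 2 = 0: r = r^2 mod 37 = 8^2 = 27
  -> B = 27
s = B^a = 27^7 mod 37  (bits of 7 = 111)
  bit 0 = 1: r = r^2 * 27 mod 37 = 1^2 * 27 = 1*27 = 27
  bit 1 = 1: r = r^2 * 27 mod 37 = 27^2 * 27 = 26*27 = 36
  bit 2 = 1: r = r^2 * 27 mod 37 = 36^2 * 27 = 1*27 = 27
  -> s = B^a = 27

Answer: 27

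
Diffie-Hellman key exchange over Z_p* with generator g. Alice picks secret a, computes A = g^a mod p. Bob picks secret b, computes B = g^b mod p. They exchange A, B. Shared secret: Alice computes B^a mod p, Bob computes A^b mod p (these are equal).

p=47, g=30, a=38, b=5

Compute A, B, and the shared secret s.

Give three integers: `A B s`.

Answer: 12 13 14

Derivation:
A = 30^38 mod 47  (bits of 38 = 100110)
  bit 0 = 1: r = r^2 * 30 mod 47 = 1^2 * 30 = 1*30 = 30
  bit 1 = 0: r = r^2 mod 47 = 30^2 = 7
  bit 2 = 0: r = r^2 mod 47 = 7^2 = 2
  bit 3 = 1: r = r^2 * 30 mod 47 = 2^2 * 30 = 4*30 = 26
  bit 4 = 1: r = r^2 * 30 mod 47 = 26^2 * 30 = 18*30 = 23
  bit 5 = 0: r = r^2 mod 47 = 23^2 = 12
  -> A = 12
B = 30^5 mod 47  (bits of 5 = 101)
  bit 0 = 1: r = r^2 * 30 mod 47 = 1^2 * 30 = 1*30 = 30
  bit 1 = 0: r = r^2 mod 47 = 30^2 = 7
  bit 2 = 1: r = r^2 * 30 mod 47 = 7^2 * 30 = 2*30 = 13
  -> B = 13
s = B^a = 13^38 mod 47  (bits of 38 = 100110)
  bit 0 = 1: r = r^2 * 13 mod 47 = 1^2 * 13 = 1*13 = 13
  bit 1 = 0: r = r^2 mod 47 = 13^2 = 28
  bit 2 = 0: r = r^2 mod 47 = 28^2 = 32
  bit 3 = 1: r = r^2 * 13 mod 47 = 32^2 * 13 = 37*13 = 11
  bit 4 = 1: r = r^2 * 13 mod 47 = 11^2 * 13 = 27*13 = 22
  bit 5 = 0: r = r^2 mod 47 = 22^2 = 14
  -> s = B^a = 14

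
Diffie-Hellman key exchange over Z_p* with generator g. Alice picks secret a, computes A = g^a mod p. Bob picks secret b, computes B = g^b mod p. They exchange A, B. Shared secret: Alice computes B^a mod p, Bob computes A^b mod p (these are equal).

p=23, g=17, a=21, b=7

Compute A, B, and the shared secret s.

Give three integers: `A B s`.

A = 17^21 mod 23  (bits of 21 = 10101)
  bit 0 = 1: r = r^2 * 17 mod 23 = 1^2 * 17 = 1*17 = 17
  bit 1 = 0: r = r^2 mod 23 = 17^2 = 13
  bit 2 = 1: r = r^2 * 17 mod 23 = 13^2 * 17 = 8*17 = 21
  bit 3 = 0: r = r^2 mod 23 = 21^2 = 4
  bit 4 = 1: r = r^2 * 17 mod 23 = 4^2 * 17 = 16*17 = 19
  -> A = 19
B = 17^7 mod 23  (bits of 7 = 111)
  bit 0 = 1: r = r^2 * 17 mod 23 = 1^2 * 17 = 1*17 = 17
  bit 1 = 1: r = r^2 * 17 mod 23 = 17^2 * 17 = 13*17 = 14
  bit 2 = 1: r = r^2 * 17 mod 23 = 14^2 * 17 = 12*17 = 20
  -> B = 20
s = B^a = 20^21 mod 23  (bits of 21 = 10101)
  bit 0 = 1: r = r^2 * 20 mod 23 = 1^2 * 20 = 1*20 = 20
  bit 1 = 0: r = r^2 mod 23 = 20^2 = 9
  bit 2 = 1: r = r^2 * 20 mod 23 = 9^2 * 20 = 12*20 = 10
  bit 3 = 0: r = r^2 mod 23 = 10^2 = 8
  bit 4 = 1: r = r^2 * 20 mod 23 = 8^2 * 20 = 18*20 = 15
  -> s = B^a = 15

Answer: 19 20 15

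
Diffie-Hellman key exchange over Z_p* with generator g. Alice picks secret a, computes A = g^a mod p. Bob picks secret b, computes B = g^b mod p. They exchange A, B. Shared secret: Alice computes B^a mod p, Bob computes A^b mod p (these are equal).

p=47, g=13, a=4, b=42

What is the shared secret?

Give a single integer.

A = 13^4 mod 47  (bits of 4 = 100)
  bit 0 = 1: r = r^2 * 13 mod 47 = 1^2 * 13 = 1*13 = 13
  bit 1 = 0: r = r^2 mod 47 = 13^2 = 28
  bit 2 = 0: r = r^2 mod 47 = 28^2 = 32
  -> A = 32
B = 13^42 mod 47  (bits of 42 = 101010)
  bit 0 = 1: r = r^2 * 13 mod 47 = 1^2 * 13 = 1*13 = 13
  bit 1 = 0: r = r^2 mod 47 = 13^2 = 28
  bit 2 = 1: r = r^2 * 13 mod 47 = 28^2 * 13 = 32*13 = 40
  bit 3 = 0: r = r^2 mod 47 = 40^2 = 2
  bit 4 = 1: r = r^2 * 13 mod 47 = 2^2 * 13 = 4*13 = 5
  bit 5 = 0: r = r^2 mod 47 = 5^2 = 25
  -> B = 25
s = B^a = 25^4 mod 47  (bits of 4 = 100)
  bit 0 = 1: r = r^2 * 25 mod 47 = 1^2 * 25 = 1*25 = 25
  bit 1 = 0: r = r^2 mod 47 = 25^2 = 14
  bit 2 = 0: r = r^2 mod 47 = 14^2 = 8
  -> s = B^a = 8

Answer: 8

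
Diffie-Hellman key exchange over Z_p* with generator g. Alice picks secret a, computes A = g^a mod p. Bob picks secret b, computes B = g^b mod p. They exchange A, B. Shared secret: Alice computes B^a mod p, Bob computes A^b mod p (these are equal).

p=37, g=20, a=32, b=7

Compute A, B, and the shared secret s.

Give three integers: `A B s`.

A = 20^32 mod 37  (bits of 32 = 100000)
  bit 0 = 1: r = r^2 * 20 mod 37 = 1^2 * 20 = 1*20 = 20
  bit 1 = 0: r = r^2 mod 37 = 20^2 = 30
  bit 2 = 0: r = r^2 mod 37 = 30^2 = 12
  bit 3 = 0: r = r^2 mod 37 = 12^2 = 33
  bit 4 = 0: r = r^2 mod 37 = 33^2 = 16
  bit 5 = 0: r = r^2 mod 37 = 16^2 = 34
  -> A = 34
B = 20^7 mod 37  (bits of 7 = 111)
  bit 0 = 1: r = r^2 * 20 mod 37 = 1^2 * 20 = 1*20 = 20
  bit 1 = 1: r = r^2 * 20 mod 37 = 20^2 * 20 = 30*20 = 8
  bit 2 = 1: r = r^2 * 20 mod 37 = 8^2 * 20 = 27*20 = 22
  -> B = 22
s = B^a = 22^32 mod 37  (bits of 32 = 100000)
  bit 0 = 1: r = r^2 * 22 mod 37 = 1^2 * 22 = 1*22 = 22
  bit 1 = 0: r = r^2 mod 37 = 22^2 = 3
  bit 2 = 0: r = r^2 mod 37 = 3^2 = 9
  bit 3 = 0: r = r^2 mod 37 = 9^2 = 7
  bit 4 = 0: r = r^2 mod 37 = 7^2 = 12
  bit 5 = 0: r = r^2 mod 37 = 12^2 = 33
  -> s = B^a = 33

Answer: 34 22 33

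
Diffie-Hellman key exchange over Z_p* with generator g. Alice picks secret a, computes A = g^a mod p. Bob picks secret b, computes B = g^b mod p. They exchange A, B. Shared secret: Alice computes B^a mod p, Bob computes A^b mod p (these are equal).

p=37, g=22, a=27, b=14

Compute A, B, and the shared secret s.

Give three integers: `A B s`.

Answer: 31 4 36

Derivation:
A = 22^27 mod 37  (bits of 27 = 11011)
  bit 0 = 1: r = r^2 * 22 mod 37 = 1^2 * 22 = 1*22 = 22
  bit 1 = 1: r = r^2 * 22 mod 37 = 22^2 * 22 = 3*22 = 29
  bit 2 = 0: r = r^2 mod 37 = 29^2 = 27
  bit 3 = 1: r = r^2 * 22 mod 37 = 27^2 * 22 = 26*22 = 17
  bit 4 = 1: r = r^2 * 22 mod 37 = 17^2 * 22 = 30*22 = 31
  -> A = 31
B = 22^14 mod 37  (bits of 14 = 1110)
  bit 0 = 1: r = r^2 * 22 mod 37 = 1^2 * 22 = 1*22 = 22
  bit 1 = 1: r = r^2 * 22 mod 37 = 22^2 * 22 = 3*22 = 29
  bit 2 = 1: r = r^2 * 22 mod 37 = 29^2 * 22 = 27*22 = 2
  bit 3 = 0: r = r^2 mod 37 = 2^2 = 4
  -> B = 4
s = B^a = 4^27 mod 37  (bits of 27 = 11011)
  bit 0 = 1: r = r^2 * 4 mod 37 = 1^2 * 4 = 1*4 = 4
  bit 1 = 1: r = r^2 * 4 mod 37 = 4^2 * 4 = 16*4 = 27
  bit 2 = 0: r = r^2 mod 37 = 27^2 = 26
  bit 3 = 1: r = r^2 * 4 mod 37 = 26^2 * 4 = 10*4 = 3
  bit 4 = 1: r = r^2 * 4 mod 37 = 3^2 * 4 = 9*4 = 36
  -> s = B^a = 36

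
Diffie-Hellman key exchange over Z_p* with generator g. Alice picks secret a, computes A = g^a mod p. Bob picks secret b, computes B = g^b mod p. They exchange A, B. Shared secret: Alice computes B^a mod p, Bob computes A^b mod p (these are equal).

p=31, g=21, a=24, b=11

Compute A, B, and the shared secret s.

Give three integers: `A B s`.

A = 21^24 mod 31  (bits of 24 = 11000)
  bit 0 = 1: r = r^2 * 21 mod 31 = 1^2 * 21 = 1*21 = 21
  bit 1 = 1: r = r^2 * 21 mod 31 = 21^2 * 21 = 7*21 = 23
  bit 2 = 0: r = r^2 mod 31 = 23^2 = 2
  bit 3 = 0: r = r^2 mod 31 = 2^2 = 4
  bit 4 = 0: r = r^2 mod 31 = 4^2 = 16
  -> A = 16
B = 21^11 mod 31  (bits of 11 = 1011)
  bit 0 = 1: r = r^2 * 21 mod 31 = 1^2 * 21 = 1*21 = 21
  bit 1 = 0: r = r^2 mod 31 = 21^2 = 7
  bit 2 = 1: r = r^2 * 21 mod 31 = 7^2 * 21 = 18*21 = 6
  bit 3 = 1: r = r^2 * 21 mod 31 = 6^2 * 21 = 5*21 = 12
  -> B = 12
s = B^a = 12^24 mod 31  (bits of 24 = 11000)
  bit 0 = 1: r = r^2 * 12 mod 31 = 1^2 * 12 = 1*12 = 12
  bit 1 = 1: r = r^2 * 12 mod 31 = 12^2 * 12 = 20*12 = 23
  bit 2 = 0: r = r^2 mod 31 = 23^2 = 2
  bit 3 = 0: r = r^2 mod 31 = 2^2 = 4
  bit 4 = 0: r = r^2 mod 31 = 4^2 = 16
  -> s = B^a = 16

Answer: 16 12 16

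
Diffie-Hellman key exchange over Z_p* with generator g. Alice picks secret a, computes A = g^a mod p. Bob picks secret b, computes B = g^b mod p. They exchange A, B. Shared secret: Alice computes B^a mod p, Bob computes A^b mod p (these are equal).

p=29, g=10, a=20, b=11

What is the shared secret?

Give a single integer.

Answer: 23

Derivation:
A = 10^20 mod 29  (bits of 20 = 10100)
  bit 0 = 1: r = r^2 * 10 mod 29 = 1^2 * 10 = 1*10 = 10
  bit 1 = 0: r = r^2 mod 29 = 10^2 = 13
  bit 2 = 1: r = r^2 * 10 mod 29 = 13^2 * 10 = 24*10 = 8
  bit 3 = 0: r = r^2 mod 29 = 8^2 = 6
  bit 4 = 0: r = r^2 mod 29 = 6^2 = 7
  -> A = 7
B = 10^11 mod 29  (bits of 11 = 1011)
  bit 0 = 1: r = r^2 * 10 mod 29 = 1^2 * 10 = 1*10 = 10
  bit 1 = 0: r = r^2 mod 29 = 10^2 = 13
  bit 2 = 1: r = r^2 * 10 mod 29 = 13^2 * 10 = 24*10 = 8
  bit 3 = 1: r = r^2 * 10 mod 29 = 8^2 * 10 = 6*10 = 2
  -> B = 2
s = B^a = 2^20 mod 29  (bits of 20 = 10100)
  bit 0 = 1: r = r^2 * 2 mod 29 = 1^2 * 2 = 1*2 = 2
  bit 1 = 0: r = r^2 mod 29 = 2^2 = 4
  bit 2 = 1: r = r^2 * 2 mod 29 = 4^2 * 2 = 16*2 = 3
  bit 3 = 0: r = r^2 mod 29 = 3^2 = 9
  bit 4 = 0: r = r^2 mod 29 = 9^2 = 23
  -> s = B^a = 23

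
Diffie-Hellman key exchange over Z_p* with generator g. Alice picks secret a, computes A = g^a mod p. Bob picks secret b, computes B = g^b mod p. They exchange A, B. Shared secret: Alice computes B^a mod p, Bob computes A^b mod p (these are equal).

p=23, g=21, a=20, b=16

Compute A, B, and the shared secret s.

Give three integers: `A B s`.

A = 21^20 mod 23  (bits of 20 = 10100)
  bit 0 = 1: r = r^2 * 21 mod 23 = 1^2 * 21 = 1*21 = 21
  bit 1 = 0: r = r^2 mod 23 = 21^2 = 4
  bit 2 = 1: r = r^2 * 21 mod 23 = 4^2 * 21 = 16*21 = 14
  bit 3 = 0: r = r^2 mod 23 = 14^2 = 12
  bit 4 = 0: r = r^2 mod 23 = 12^2 = 6
  -> A = 6
B = 21^16 mod 23  (bits of 16 = 10000)
  bit 0 = 1: r = r^2 * 21 mod 23 = 1^2 * 21 = 1*21 = 21
  bit 1 = 0: r = r^2 mod 23 = 21^2 = 4
  bit 2 = 0: r = r^2 mod 23 = 4^2 = 16
  bit 3 = 0: r = r^2 mod 23 = 16^2 = 3
  bit 4 = 0: r = r^2 mod 23 = 3^2 = 9
  -> B = 9
s = B^a = 9^20 mod 23  (bits of 20 = 10100)
  bit 0 = 1: r = r^2 * 9 mod 23 = 1^2 * 9 = 1*9 = 9
  bit 1 = 0: r = r^2 mod 23 = 9^2 = 12
  bit 2 = 1: r = r^2 * 9 mod 23 = 12^2 * 9 = 6*9 = 8
  bit 3 = 0: r = r^2 mod 23 = 8^2 = 18
  bit 4 = 0: r = r^2 mod 23 = 18^2 = 2
  -> s = B^a = 2

Answer: 6 9 2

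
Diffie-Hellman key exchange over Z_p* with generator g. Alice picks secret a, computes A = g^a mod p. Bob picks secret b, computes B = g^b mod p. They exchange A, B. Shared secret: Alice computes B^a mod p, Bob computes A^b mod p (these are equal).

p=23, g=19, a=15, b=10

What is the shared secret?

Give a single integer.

Answer: 8

Derivation:
A = 19^15 mod 23  (bits of 15 = 1111)
  bit 0 = 1: r = r^2 * 19 mod 23 = 1^2 * 19 = 1*19 = 19
  bit 1 = 1: r = r^2 * 19 mod 23 = 19^2 * 19 = 16*19 = 5
  bit 2 = 1: r = r^2 * 19 mod 23 = 5^2 * 19 = 2*19 = 15
  bit 3 = 1: r = r^2 * 19 mod 23 = 15^2 * 19 = 18*19 = 20
  -> A = 20
B = 19^10 mod 23  (bits of 10 = 1010)
  bit 0 = 1: r = r^2 * 19 mod 23 = 1^2 * 19 = 1*19 = 19
  bit 1 = 0: r = r^2 mod 23 = 19^2 = 16
  bit 2 = 1: r = r^2 * 19 mod 23 = 16^2 * 19 = 3*19 = 11
  bit 3 = 0: r = r^2 mod 23 = 11^2 = 6
  -> B = 6
s = B^a = 6^15 mod 23  (bits of 15 = 1111)
  bit 0 = 1: r = r^2 * 6 mod 23 = 1^2 * 6 = 1*6 = 6
  bit 1 = 1: r = r^2 * 6 mod 23 = 6^2 * 6 = 13*6 = 9
  bit 2 = 1: r = r^2 * 6 mod 23 = 9^2 * 6 = 12*6 = 3
  bit 3 = 1: r = r^2 * 6 mod 23 = 3^2 * 6 = 9*6 = 8
  -> s = B^a = 8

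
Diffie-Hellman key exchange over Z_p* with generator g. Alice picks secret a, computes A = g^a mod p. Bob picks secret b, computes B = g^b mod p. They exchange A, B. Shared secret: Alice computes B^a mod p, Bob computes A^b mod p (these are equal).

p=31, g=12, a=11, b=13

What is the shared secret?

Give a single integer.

Answer: 22

Derivation:
A = 12^11 mod 31  (bits of 11 = 1011)
  bit 0 = 1: r = r^2 * 12 mod 31 = 1^2 * 12 = 1*12 = 12
  bit 1 = 0: r = r^2 mod 31 = 12^2 = 20
  bit 2 = 1: r = r^2 * 12 mod 31 = 20^2 * 12 = 28*12 = 26
  bit 3 = 1: r = r^2 * 12 mod 31 = 26^2 * 12 = 25*12 = 21
  -> A = 21
B = 12^13 mod 31  (bits of 13 = 1101)
  bit 0 = 1: r = r^2 * 12 mod 31 = 1^2 * 12 = 1*12 = 12
  bit 1 = 1: r = r^2 * 12 mod 31 = 12^2 * 12 = 20*12 = 23
  bit 2 = 0: r = r^2 mod 31 = 23^2 = 2
  bit 3 = 1: r = r^2 * 12 mod 31 = 2^2 * 12 = 4*12 = 17
  -> B = 17
s = B^a = 17^11 mod 31  (bits of 11 = 1011)
  bit 0 = 1: r = r^2 * 17 mod 31 = 1^2 * 17 = 1*17 = 17
  bit 1 = 0: r = r^2 mod 31 = 17^2 = 10
  bit 2 = 1: r = r^2 * 17 mod 31 = 10^2 * 17 = 7*17 = 26
  bit 3 = 1: r = r^2 * 17 mod 31 = 26^2 * 17 = 25*17 = 22
  -> s = B^a = 22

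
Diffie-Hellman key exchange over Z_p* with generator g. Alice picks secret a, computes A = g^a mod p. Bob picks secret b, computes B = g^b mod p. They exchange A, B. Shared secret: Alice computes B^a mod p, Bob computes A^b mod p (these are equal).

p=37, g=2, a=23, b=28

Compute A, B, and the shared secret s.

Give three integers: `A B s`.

Answer: 5 12 7

Derivation:
A = 2^23 mod 37  (bits of 23 = 10111)
  bit 0 = 1: r = r^2 * 2 mod 37 = 1^2 * 2 = 1*2 = 2
  bit 1 = 0: r = r^2 mod 37 = 2^2 = 4
  bit 2 = 1: r = r^2 * 2 mod 37 = 4^2 * 2 = 16*2 = 32
  bit 3 = 1: r = r^2 * 2 mod 37 = 32^2 * 2 = 25*2 = 13
  bit 4 = 1: r = r^2 * 2 mod 37 = 13^2 * 2 = 21*2 = 5
  -> A = 5
B = 2^28 mod 37  (bits of 28 = 11100)
  bit 0 = 1: r = r^2 * 2 mod 37 = 1^2 * 2 = 1*2 = 2
  bit 1 = 1: r = r^2 * 2 mod 37 = 2^2 * 2 = 4*2 = 8
  bit 2 = 1: r = r^2 * 2 mod 37 = 8^2 * 2 = 27*2 = 17
  bit 3 = 0: r = r^2 mod 37 = 17^2 = 30
  bit 4 = 0: r = r^2 mod 37 = 30^2 = 12
  -> B = 12
s = B^a = 12^23 mod 37  (bits of 23 = 10111)
  bit 0 = 1: r = r^2 * 12 mod 37 = 1^2 * 12 = 1*12 = 12
  bit 1 = 0: r = r^2 mod 37 = 12^2 = 33
  bit 2 = 1: r = r^2 * 12 mod 37 = 33^2 * 12 = 16*12 = 7
  bit 3 = 1: r = r^2 * 12 mod 37 = 7^2 * 12 = 12*12 = 33
  bit 4 = 1: r = r^2 * 12 mod 37 = 33^2 * 12 = 16*12 = 7
  -> s = B^a = 7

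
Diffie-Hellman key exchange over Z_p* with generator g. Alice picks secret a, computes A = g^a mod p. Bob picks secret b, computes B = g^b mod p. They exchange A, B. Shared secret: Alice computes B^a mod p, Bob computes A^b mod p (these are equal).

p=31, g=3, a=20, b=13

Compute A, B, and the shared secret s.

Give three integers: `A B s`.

A = 3^20 mod 31  (bits of 20 = 10100)
  bit 0 = 1: r = r^2 * 3 mod 31 = 1^2 * 3 = 1*3 = 3
  bit 1 = 0: r = r^2 mod 31 = 3^2 = 9
  bit 2 = 1: r = r^2 * 3 mod 31 = 9^2 * 3 = 19*3 = 26
  bit 3 = 0: r = r^2 mod 31 = 26^2 = 25
  bit 4 = 0: r = r^2 mod 31 = 25^2 = 5
  -> A = 5
B = 3^13 mod 31  (bits of 13 = 1101)
  bit 0 = 1: r = r^2 * 3 mod 31 = 1^2 * 3 = 1*3 = 3
  bit 1 = 1: r = r^2 * 3 mod 31 = 3^2 * 3 = 9*3 = 27
  bit 2 = 0: r = r^2 mod 31 = 27^2 = 16
  bit 3 = 1: r = r^2 * 3 mod 31 = 16^2 * 3 = 8*3 = 24
  -> B = 24
s = B^a = 24^20 mod 31  (bits of 20 = 10100)
  bit 0 = 1: r = r^2 * 24 mod 31 = 1^2 * 24 = 1*24 = 24
  bit 1 = 0: r = r^2 mod 31 = 24^2 = 18
  bit 2 = 1: r = r^2 * 24 mod 31 = 18^2 * 24 = 14*24 = 26
  bit 3 = 0: r = r^2 mod 31 = 26^2 = 25
  bit 4 = 0: r = r^2 mod 31 = 25^2 = 5
  -> s = B^a = 5

Answer: 5 24 5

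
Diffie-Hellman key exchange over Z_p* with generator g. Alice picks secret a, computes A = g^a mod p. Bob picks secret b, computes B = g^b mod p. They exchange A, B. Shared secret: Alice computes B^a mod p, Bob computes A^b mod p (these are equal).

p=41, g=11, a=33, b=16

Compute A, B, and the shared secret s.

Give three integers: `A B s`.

A = 11^33 mod 41  (bits of 33 = 100001)
  bit 0 = 1: r = r^2 * 11 mod 41 = 1^2 * 11 = 1*11 = 11
  bit 1 = 0: r = r^2 mod 41 = 11^2 = 39
  bit 2 = 0: r = r^2 mod 41 = 39^2 = 4
  bit 3 = 0: r = r^2 mod 41 = 4^2 = 16
  bit 4 = 0: r = r^2 mod 41 = 16^2 = 10
  bit 5 = 1: r = r^2 * 11 mod 41 = 10^2 * 11 = 18*11 = 34
  -> A = 34
B = 11^16 mod 41  (bits of 16 = 10000)
  bit 0 = 1: r = r^2 * 11 mod 41 = 1^2 * 11 = 1*11 = 11
  bit 1 = 0: r = r^2 mod 41 = 11^2 = 39
  bit 2 = 0: r = r^2 mod 41 = 39^2 = 4
  bit 3 = 0: r = r^2 mod 41 = 4^2 = 16
  bit 4 = 0: r = r^2 mod 41 = 16^2 = 10
  -> B = 10
s = B^a = 10^33 mod 41  (bits of 33 = 100001)
  bit 0 = 1: r = r^2 * 10 mod 41 = 1^2 * 10 = 1*10 = 10
  bit 1 = 0: r = r^2 mod 41 = 10^2 = 18
  bit 2 = 0: r = r^2 mod 41 = 18^2 = 37
  bit 3 = 0: r = r^2 mod 41 = 37^2 = 16
  bit 4 = 0: r = r^2 mod 41 = 16^2 = 10
  bit 5 = 1: r = r^2 * 10 mod 41 = 10^2 * 10 = 18*10 = 16
  -> s = B^a = 16

Answer: 34 10 16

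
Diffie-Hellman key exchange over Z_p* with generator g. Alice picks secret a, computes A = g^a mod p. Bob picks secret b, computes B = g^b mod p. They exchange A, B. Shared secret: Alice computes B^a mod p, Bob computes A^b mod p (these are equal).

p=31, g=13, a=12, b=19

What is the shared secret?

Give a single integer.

Answer: 4

Derivation:
A = 13^12 mod 31  (bits of 12 = 1100)
  bit 0 = 1: r = r^2 * 13 mod 31 = 1^2 * 13 = 1*13 = 13
  bit 1 = 1: r = r^2 * 13 mod 31 = 13^2 * 13 = 14*13 = 27
  bit 2 = 0: r = r^2 mod 31 = 27^2 = 16
  bit 3 = 0: r = r^2 mod 31 = 16^2 = 8
  -> A = 8
B = 13^19 mod 31  (bits of 19 = 10011)
  bit 0 = 1: r = r^2 * 13 mod 31 = 1^2 * 13 = 1*13 = 13
  bit 1 = 0: r = r^2 mod 31 = 13^2 = 14
  bit 2 = 0: r = r^2 mod 31 = 14^2 = 10
  bit 3 = 1: r = r^2 * 13 mod 31 = 10^2 * 13 = 7*13 = 29
  bit 4 = 1: r = r^2 * 13 mod 31 = 29^2 * 13 = 4*13 = 21
  -> B = 21
s = B^a = 21^12 mod 31  (bits of 12 = 1100)
  bit 0 = 1: r = r^2 * 21 mod 31 = 1^2 * 21 = 1*21 = 21
  bit 1 = 1: r = r^2 * 21 mod 31 = 21^2 * 21 = 7*21 = 23
  bit 2 = 0: r = r^2 mod 31 = 23^2 = 2
  bit 3 = 0: r = r^2 mod 31 = 2^2 = 4
  -> s = B^a = 4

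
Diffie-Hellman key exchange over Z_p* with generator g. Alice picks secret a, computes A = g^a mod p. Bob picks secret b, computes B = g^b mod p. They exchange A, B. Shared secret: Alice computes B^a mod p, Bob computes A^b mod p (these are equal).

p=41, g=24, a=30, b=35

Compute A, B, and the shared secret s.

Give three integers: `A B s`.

Answer: 9 3 32

Derivation:
A = 24^30 mod 41  (bits of 30 = 11110)
  bit 0 = 1: r = r^2 * 24 mod 41 = 1^2 * 24 = 1*24 = 24
  bit 1 = 1: r = r^2 * 24 mod 41 = 24^2 * 24 = 2*24 = 7
  bit 2 = 1: r = r^2 * 24 mod 41 = 7^2 * 24 = 8*24 = 28
  bit 3 = 1: r = r^2 * 24 mod 41 = 28^2 * 24 = 5*24 = 38
  bit 4 = 0: r = r^2 mod 41 = 38^2 = 9
  -> A = 9
B = 24^35 mod 41  (bits of 35 = 100011)
  bit 0 = 1: r = r^2 * 24 mod 41 = 1^2 * 24 = 1*24 = 24
  bit 1 = 0: r = r^2 mod 41 = 24^2 = 2
  bit 2 = 0: r = r^2 mod 41 = 2^2 = 4
  bit 3 = 0: r = r^2 mod 41 = 4^2 = 16
  bit 4 = 1: r = r^2 * 24 mod 41 = 16^2 * 24 = 10*24 = 35
  bit 5 = 1: r = r^2 * 24 mod 41 = 35^2 * 24 = 36*24 = 3
  -> B = 3
s = B^a = 3^30 mod 41  (bits of 30 = 11110)
  bit 0 = 1: r = r^2 * 3 mod 41 = 1^2 * 3 = 1*3 = 3
  bit 1 = 1: r = r^2 * 3 mod 41 = 3^2 * 3 = 9*3 = 27
  bit 2 = 1: r = r^2 * 3 mod 41 = 27^2 * 3 = 32*3 = 14
  bit 3 = 1: r = r^2 * 3 mod 41 = 14^2 * 3 = 32*3 = 14
  bit 4 = 0: r = r^2 mod 41 = 14^2 = 32
  -> s = B^a = 32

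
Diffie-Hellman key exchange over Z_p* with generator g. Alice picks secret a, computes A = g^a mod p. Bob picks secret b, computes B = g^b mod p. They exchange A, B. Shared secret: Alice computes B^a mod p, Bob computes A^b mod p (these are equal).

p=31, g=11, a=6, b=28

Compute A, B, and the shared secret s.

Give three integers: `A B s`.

Answer: 4 10 2

Derivation:
A = 11^6 mod 31  (bits of 6 = 110)
  bit 0 = 1: r = r^2 * 11 mod 31 = 1^2 * 11 = 1*11 = 11
  bit 1 = 1: r = r^2 * 11 mod 31 = 11^2 * 11 = 28*11 = 29
  bit 2 = 0: r = r^2 mod 31 = 29^2 = 4
  -> A = 4
B = 11^28 mod 31  (bits of 28 = 11100)
  bit 0 = 1: r = r^2 * 11 mod 31 = 1^2 * 11 = 1*11 = 11
  bit 1 = 1: r = r^2 * 11 mod 31 = 11^2 * 11 = 28*11 = 29
  bit 2 = 1: r = r^2 * 11 mod 31 = 29^2 * 11 = 4*11 = 13
  bit 3 = 0: r = r^2 mod 31 = 13^2 = 14
  bit 4 = 0: r = r^2 mod 31 = 14^2 = 10
  -> B = 10
s = B^a = 10^6 mod 31  (bits of 6 = 110)
  bit 0 = 1: r = r^2 * 10 mod 31 = 1^2 * 10 = 1*10 = 10
  bit 1 = 1: r = r^2 * 10 mod 31 = 10^2 * 10 = 7*10 = 8
  bit 2 = 0: r = r^2 mod 31 = 8^2 = 2
  -> s = B^a = 2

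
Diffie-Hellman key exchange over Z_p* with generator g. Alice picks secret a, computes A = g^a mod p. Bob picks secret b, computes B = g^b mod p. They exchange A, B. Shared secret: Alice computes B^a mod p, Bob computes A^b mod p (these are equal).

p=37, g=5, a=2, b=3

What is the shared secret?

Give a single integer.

A = 5^2 mod 37  (bits of 2 = 10)
  bit 0 = 1: r = r^2 * 5 mod 37 = 1^2 * 5 = 1*5 = 5
  bit 1 = 0: r = r^2 mod 37 = 5^2 = 25
  -> A = 25
B = 5^3 mod 37  (bits of 3 = 11)
  bit 0 = 1: r = r^2 * 5 mod 37 = 1^2 * 5 = 1*5 = 5
  bit 1 = 1: r = r^2 * 5 mod 37 = 5^2 * 5 = 25*5 = 14
  -> B = 14
s = B^a = 14^2 mod 37  (bits of 2 = 10)
  bit 0 = 1: r = r^2 * 14 mod 37 = 1^2 * 14 = 1*14 = 14
  bit 1 = 0: r = r^2 mod 37 = 14^2 = 11
  -> s = B^a = 11

Answer: 11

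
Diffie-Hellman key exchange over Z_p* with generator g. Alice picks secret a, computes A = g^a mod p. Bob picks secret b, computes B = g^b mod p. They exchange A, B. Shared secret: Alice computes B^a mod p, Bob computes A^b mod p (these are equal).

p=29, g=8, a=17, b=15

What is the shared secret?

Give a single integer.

Answer: 19

Derivation:
A = 8^17 mod 29  (bits of 17 = 10001)
  bit 0 = 1: r = r^2 * 8 mod 29 = 1^2 * 8 = 1*8 = 8
  bit 1 = 0: r = r^2 mod 29 = 8^2 = 6
  bit 2 = 0: r = r^2 mod 29 = 6^2 = 7
  bit 3 = 0: r = r^2 mod 29 = 7^2 = 20
  bit 4 = 1: r = r^2 * 8 mod 29 = 20^2 * 8 = 23*8 = 10
  -> A = 10
B = 8^15 mod 29  (bits of 15 = 1111)
  bit 0 = 1: r = r^2 * 8 mod 29 = 1^2 * 8 = 1*8 = 8
  bit 1 = 1: r = r^2 * 8 mod 29 = 8^2 * 8 = 6*8 = 19
  bit 2 = 1: r = r^2 * 8 mod 29 = 19^2 * 8 = 13*8 = 17
  bit 3 = 1: r = r^2 * 8 mod 29 = 17^2 * 8 = 28*8 = 21
  -> B = 21
s = B^a = 21^17 mod 29  (bits of 17 = 10001)
  bit 0 = 1: r = r^2 * 21 mod 29 = 1^2 * 21 = 1*21 = 21
  bit 1 = 0: r = r^2 mod 29 = 21^2 = 6
  bit 2 = 0: r = r^2 mod 29 = 6^2 = 7
  bit 3 = 0: r = r^2 mod 29 = 7^2 = 20
  bit 4 = 1: r = r^2 * 21 mod 29 = 20^2 * 21 = 23*21 = 19
  -> s = B^a = 19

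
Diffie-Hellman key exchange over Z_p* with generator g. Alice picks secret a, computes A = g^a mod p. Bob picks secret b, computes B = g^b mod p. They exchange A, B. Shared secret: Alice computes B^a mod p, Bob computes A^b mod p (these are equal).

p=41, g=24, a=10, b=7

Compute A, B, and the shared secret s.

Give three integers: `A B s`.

A = 24^10 mod 41  (bits of 10 = 1010)
  bit 0 = 1: r = r^2 * 24 mod 41 = 1^2 * 24 = 1*24 = 24
  bit 1 = 0: r = r^2 mod 41 = 24^2 = 2
  bit 2 = 1: r = r^2 * 24 mod 41 = 2^2 * 24 = 4*24 = 14
  bit 3 = 0: r = r^2 mod 41 = 14^2 = 32
  -> A = 32
B = 24^7 mod 41  (bits of 7 = 111)
  bit 0 = 1: r = r^2 * 24 mod 41 = 1^2 * 24 = 1*24 = 24
  bit 1 = 1: r = r^2 * 24 mod 41 = 24^2 * 24 = 2*24 = 7
  bit 2 = 1: r = r^2 * 24 mod 41 = 7^2 * 24 = 8*24 = 28
  -> B = 28
s = B^a = 28^10 mod 41  (bits of 10 = 1010)
  bit 0 = 1: r = r^2 * 28 mod 41 = 1^2 * 28 = 1*28 = 28
  bit 1 = 0: r = r^2 mod 41 = 28^2 = 5
  bit 2 = 1: r = r^2 * 28 mod 41 = 5^2 * 28 = 25*28 = 3
  bit 3 = 0: r = r^2 mod 41 = 3^2 = 9
  -> s = B^a = 9

Answer: 32 28 9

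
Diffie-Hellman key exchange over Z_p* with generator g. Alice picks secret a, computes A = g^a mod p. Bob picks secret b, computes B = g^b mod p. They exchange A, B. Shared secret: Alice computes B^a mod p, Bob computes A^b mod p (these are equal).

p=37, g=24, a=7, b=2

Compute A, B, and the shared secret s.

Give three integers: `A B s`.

Answer: 5 21 25

Derivation:
A = 24^7 mod 37  (bits of 7 = 111)
  bit 0 = 1: r = r^2 * 24 mod 37 = 1^2 * 24 = 1*24 = 24
  bit 1 = 1: r = r^2 * 24 mod 37 = 24^2 * 24 = 21*24 = 23
  bit 2 = 1: r = r^2 * 24 mod 37 = 23^2 * 24 = 11*24 = 5
  -> A = 5
B = 24^2 mod 37  (bits of 2 = 10)
  bit 0 = 1: r = r^2 * 24 mod 37 = 1^2 * 24 = 1*24 = 24
  bit 1 = 0: r = r^2 mod 37 = 24^2 = 21
  -> B = 21
s = B^a = 21^7 mod 37  (bits of 7 = 111)
  bit 0 = 1: r = r^2 * 21 mod 37 = 1^2 * 21 = 1*21 = 21
  bit 1 = 1: r = r^2 * 21 mod 37 = 21^2 * 21 = 34*21 = 11
  bit 2 = 1: r = r^2 * 21 mod 37 = 11^2 * 21 = 10*21 = 25
  -> s = B^a = 25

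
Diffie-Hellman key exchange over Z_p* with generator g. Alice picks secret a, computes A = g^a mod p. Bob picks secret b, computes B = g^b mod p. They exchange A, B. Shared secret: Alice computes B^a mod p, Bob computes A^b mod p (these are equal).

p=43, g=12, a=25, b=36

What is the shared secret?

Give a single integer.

Answer: 16

Derivation:
A = 12^25 mod 43  (bits of 25 = 11001)
  bit 0 = 1: r = r^2 * 12 mod 43 = 1^2 * 12 = 1*12 = 12
  bit 1 = 1: r = r^2 * 12 mod 43 = 12^2 * 12 = 15*12 = 8
  bit 2 = 0: r = r^2 mod 43 = 8^2 = 21
  bit 3 = 0: r = r^2 mod 43 = 21^2 = 11
  bit 4 = 1: r = r^2 * 12 mod 43 = 11^2 * 12 = 35*12 = 33
  -> A = 33
B = 12^36 mod 43  (bits of 36 = 100100)
  bit 0 = 1: r = r^2 * 12 mod 43 = 1^2 * 12 = 1*12 = 12
  bit 1 = 0: r = r^2 mod 43 = 12^2 = 15
  bit 2 = 0: r = r^2 mod 43 = 15^2 = 10
  bit 3 = 1: r = r^2 * 12 mod 43 = 10^2 * 12 = 14*12 = 39
  bit 4 = 0: r = r^2 mod 43 = 39^2 = 16
  bit 5 = 0: r = r^2 mod 43 = 16^2 = 41
  -> B = 41
s = B^a = 41^25 mod 43  (bits of 25 = 11001)
  bit 0 = 1: r = r^2 * 41 mod 43 = 1^2 * 41 = 1*41 = 41
  bit 1 = 1: r = r^2 * 41 mod 43 = 41^2 * 41 = 4*41 = 35
  bit 2 = 0: r = r^2 mod 43 = 35^2 = 21
  bit 3 = 0: r = r^2 mod 43 = 21^2 = 11
  bit 4 = 1: r = r^2 * 41 mod 43 = 11^2 * 41 = 35*41 = 16
  -> s = B^a = 16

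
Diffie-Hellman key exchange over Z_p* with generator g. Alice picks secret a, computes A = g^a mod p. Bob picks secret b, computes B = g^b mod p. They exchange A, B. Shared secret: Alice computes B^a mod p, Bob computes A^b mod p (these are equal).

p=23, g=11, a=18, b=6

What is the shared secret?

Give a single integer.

Answer: 4

Derivation:
A = 11^18 mod 23  (bits of 18 = 10010)
  bit 0 = 1: r = r^2 * 11 mod 23 = 1^2 * 11 = 1*11 = 11
  bit 1 = 0: r = r^2 mod 23 = 11^2 = 6
  bit 2 = 0: r = r^2 mod 23 = 6^2 = 13
  bit 3 = 1: r = r^2 * 11 mod 23 = 13^2 * 11 = 8*11 = 19
  bit 4 = 0: r = r^2 mod 23 = 19^2 = 16
  -> A = 16
B = 11^6 mod 23  (bits of 6 = 110)
  bit 0 = 1: r = r^2 * 11 mod 23 = 1^2 * 11 = 1*11 = 11
  bit 1 = 1: r = r^2 * 11 mod 23 = 11^2 * 11 = 6*11 = 20
  bit 2 = 0: r = r^2 mod 23 = 20^2 = 9
  -> B = 9
s = B^a = 9^18 mod 23  (bits of 18 = 10010)
  bit 0 = 1: r = r^2 * 9 mod 23 = 1^2 * 9 = 1*9 = 9
  bit 1 = 0: r = r^2 mod 23 = 9^2 = 12
  bit 2 = 0: r = r^2 mod 23 = 12^2 = 6
  bit 3 = 1: r = r^2 * 9 mod 23 = 6^2 * 9 = 13*9 = 2
  bit 4 = 0: r = r^2 mod 23 = 2^2 = 4
  -> s = B^a = 4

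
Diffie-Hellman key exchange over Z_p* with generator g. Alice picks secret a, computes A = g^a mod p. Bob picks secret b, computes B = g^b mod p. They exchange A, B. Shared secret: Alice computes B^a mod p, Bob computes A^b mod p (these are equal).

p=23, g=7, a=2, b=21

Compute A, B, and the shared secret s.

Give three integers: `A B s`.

Answer: 3 10 8

Derivation:
A = 7^2 mod 23  (bits of 2 = 10)
  bit 0 = 1: r = r^2 * 7 mod 23 = 1^2 * 7 = 1*7 = 7
  bit 1 = 0: r = r^2 mod 23 = 7^2 = 3
  -> A = 3
B = 7^21 mod 23  (bits of 21 = 10101)
  bit 0 = 1: r = r^2 * 7 mod 23 = 1^2 * 7 = 1*7 = 7
  bit 1 = 0: r = r^2 mod 23 = 7^2 = 3
  bit 2 = 1: r = r^2 * 7 mod 23 = 3^2 * 7 = 9*7 = 17
  bit 3 = 0: r = r^2 mod 23 = 17^2 = 13
  bit 4 = 1: r = r^2 * 7 mod 23 = 13^2 * 7 = 8*7 = 10
  -> B = 10
s = B^a = 10^2 mod 23  (bits of 2 = 10)
  bit 0 = 1: r = r^2 * 10 mod 23 = 1^2 * 10 = 1*10 = 10
  bit 1 = 0: r = r^2 mod 23 = 10^2 = 8
  -> s = B^a = 8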